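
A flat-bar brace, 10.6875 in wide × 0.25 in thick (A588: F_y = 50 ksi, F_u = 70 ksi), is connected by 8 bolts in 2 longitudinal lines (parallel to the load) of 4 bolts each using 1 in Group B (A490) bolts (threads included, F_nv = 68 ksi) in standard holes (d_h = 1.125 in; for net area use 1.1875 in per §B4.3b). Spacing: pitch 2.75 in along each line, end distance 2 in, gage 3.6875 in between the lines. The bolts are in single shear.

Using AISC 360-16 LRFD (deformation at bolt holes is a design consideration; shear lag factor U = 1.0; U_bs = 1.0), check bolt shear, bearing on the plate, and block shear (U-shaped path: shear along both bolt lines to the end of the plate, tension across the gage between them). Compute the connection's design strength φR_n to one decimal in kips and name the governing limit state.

Bolt shear: A_b = π(1)²/4 = 0.7854 in². φR_n = 0.75 × 68 × 0.7854 × 8 × 1 = 320.4 kips.
Bearing (0.25 in plate, F_u = 70 ksi): end bolts L_c = 2 − 1.125/2 = 1.4375, R_n = min(1.2×1.4375×0.25×70, 2.4×1×0.25×70) = 30.188 kips/bolt; interior L_c = 2.75 − 1.125 = 1.625, R_n = 34.125 kips/bolt. φR_n = 0.75 × (2×30.188 + 6×34.125) = 198.8 kips.
Block shear: shear path 2×[2+3×2.75] = 2×10.25 in, A_gv = 5.125, A_nv = 2×(10.25 − 3.5×1.1875)×0.25 = 3.0469 in²; tension across gage: (3.6875 − 1×1.1875)×0.25 = 0.625 in². R_n = min(0.6×70×3.0469, 0.6×50×5.125) + 1.0×70×0.625 = min(127.97, 153.75) + 43.75 = 171.72 kips. φR_n = 0.75 × 171.72 = 128.8 kips.
Governing: min(320.4, 198.8, 128.8) = 128.8 kips → block shear.

128.8 kips (block shear governs)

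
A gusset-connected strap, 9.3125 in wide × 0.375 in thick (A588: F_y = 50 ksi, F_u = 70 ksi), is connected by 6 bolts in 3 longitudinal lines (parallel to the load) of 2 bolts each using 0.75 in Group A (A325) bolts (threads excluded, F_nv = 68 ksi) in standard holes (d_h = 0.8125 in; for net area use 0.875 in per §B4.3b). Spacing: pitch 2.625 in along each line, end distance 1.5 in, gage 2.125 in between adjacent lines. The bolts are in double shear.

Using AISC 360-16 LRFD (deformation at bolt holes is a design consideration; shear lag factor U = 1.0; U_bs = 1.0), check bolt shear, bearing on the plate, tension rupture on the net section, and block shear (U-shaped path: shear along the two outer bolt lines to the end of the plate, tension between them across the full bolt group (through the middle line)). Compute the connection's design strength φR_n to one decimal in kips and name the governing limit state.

115.7 kips (block shear governs)

Bolt shear: A_b = π(0.75)²/4 = 0.44179 in². φR_n = 0.75 × 68 × 0.44179 × 6 × 2 = 270.4 kips.
Bearing (0.375 in plate, F_u = 70 ksi): end bolts L_c = 1.5 − 0.8125/2 = 1.09375, R_n = min(1.2×1.09375×0.375×70, 2.4×0.75×0.375×70) = 34.453 kips/bolt; interior L_c = 2.625 − 0.8125 = 1.8125, R_n = 47.25 kips/bolt. φR_n = 0.75 × (3×34.453 + 3×47.25) = 183.8 kips.
Tension rupture (net): A_n = (9.3125 − 3×0.875)×0.375 = 2.5078 in² (U = 1.0, A_e = A_n). φR_n = 0.75 × 70 × 2.5078 = 131.7 kips.
Block shear: shear path 2×[1.5+1×2.625] = 2×4.125 in, A_gv = 3.0938, A_nv = 2×(4.125 − 1.5×0.875)×0.375 = 2.1094 in²; tension across gage: (4.25 − 2×0.875)×0.375 = 0.9375 in². R_n = min(0.6×70×2.1094, 0.6×50×3.0938) + 1.0×70×0.9375 = min(88.595, 92.814) + 65.625 = 154.22 kips. φR_n = 0.75 × 154.22 = 115.7 kips.
Governing: min(270.4, 183.8, 131.7, 115.7) = 115.7 kips → block shear.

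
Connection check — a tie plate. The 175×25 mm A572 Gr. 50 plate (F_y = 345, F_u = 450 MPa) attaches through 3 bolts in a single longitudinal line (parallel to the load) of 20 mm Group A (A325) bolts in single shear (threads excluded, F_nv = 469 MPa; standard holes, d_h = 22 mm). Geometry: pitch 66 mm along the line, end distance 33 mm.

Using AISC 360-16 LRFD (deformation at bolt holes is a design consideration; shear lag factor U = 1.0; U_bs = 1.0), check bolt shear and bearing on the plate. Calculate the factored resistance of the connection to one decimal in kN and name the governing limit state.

331.5 kN (bolt shear governs)

Bolt shear: A_b = π(20)²/4 = 314.16 mm². φR_n = 0.75 × 469 × 314.16 × 3 × 1 = 331.5 kN.
Bearing (25 mm plate, F_u = 450 MPa): end bolts L_c = 33 − 22/2 = 22, R_n = min(1.2×22×25×450, 2.4×20×25×450) = 297 kN/bolt; interior L_c = 66 − 22 = 44, R_n = 540 kN/bolt. φR_n = 0.75 × (1×297 + 2×540) = 1032.8 kN.
Governing: min(331.5, 1032.8) = 331.5 kN → bolt shear.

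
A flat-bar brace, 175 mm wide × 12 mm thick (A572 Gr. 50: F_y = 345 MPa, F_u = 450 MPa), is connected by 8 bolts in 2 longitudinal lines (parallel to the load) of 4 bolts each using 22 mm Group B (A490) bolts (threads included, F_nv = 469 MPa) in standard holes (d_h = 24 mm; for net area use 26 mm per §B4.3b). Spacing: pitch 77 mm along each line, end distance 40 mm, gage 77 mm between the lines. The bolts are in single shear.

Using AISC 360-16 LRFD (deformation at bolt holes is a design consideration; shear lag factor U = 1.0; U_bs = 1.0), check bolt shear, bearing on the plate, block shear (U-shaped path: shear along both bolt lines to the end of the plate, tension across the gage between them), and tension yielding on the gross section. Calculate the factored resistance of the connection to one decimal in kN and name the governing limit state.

Bolt shear: A_b = π(22)²/4 = 380.13 mm². φR_n = 0.75 × 469 × 380.13 × 8 × 1 = 1069.7 kN.
Bearing (12 mm plate, F_u = 450 MPa): end bolts L_c = 40 − 24/2 = 28, R_n = min(1.2×28×12×450, 2.4×22×12×450) = 181.44 kN/bolt; interior L_c = 77 − 24 = 53, R_n = 285.12 kN/bolt. φR_n = 0.75 × (2×181.44 + 6×285.12) = 1555.2 kN.
Block shear: shear path 2×[40+3×77] = 2×271 mm, A_gv = 6504, A_nv = 2×(271 − 3.5×26)×12 = 4320 mm²; tension across gage: (77 − 1×26)×12 = 612 mm². R_n = min(0.6×450×4320, 0.6×345×6504) + 1.0×450×612 = min(1166.4, 1346.3) + 275.4 = 1441.8 kN. φR_n = 0.75 × 1441.8 = 1081.4 kN.
Tension yield (gross): A_g = 175×12 = 2100 mm². φR_n = 0.90 × 345 × 2100 = 652.1 kN.
Governing: min(1069.7, 1555.2, 1081.4, 652.1) = 652.1 kN → gross-section yield.

652.1 kN (gross-section yield governs)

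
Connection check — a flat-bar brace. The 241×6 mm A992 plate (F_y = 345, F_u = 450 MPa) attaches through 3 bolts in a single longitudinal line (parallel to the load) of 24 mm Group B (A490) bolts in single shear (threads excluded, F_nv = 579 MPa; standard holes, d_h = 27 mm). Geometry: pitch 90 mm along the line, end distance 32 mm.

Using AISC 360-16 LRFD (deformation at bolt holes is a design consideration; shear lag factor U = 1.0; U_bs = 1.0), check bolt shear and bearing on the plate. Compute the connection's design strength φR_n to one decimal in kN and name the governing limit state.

Bolt shear: A_b = π(24)²/4 = 452.39 mm². φR_n = 0.75 × 579 × 452.39 × 3 × 1 = 589.4 kN.
Bearing (6 mm plate, F_u = 450 MPa): end bolts L_c = 32 − 27/2 = 18.5, R_n = min(1.2×18.5×6×450, 2.4×24×6×450) = 59.94 kN/bolt; interior L_c = 90 − 27 = 63, R_n = 155.52 kN/bolt. φR_n = 0.75 × (1×59.94 + 2×155.52) = 278.2 kN.
Governing: min(589.4, 278.2) = 278.2 kN → bearing.

278.2 kN (bearing governs)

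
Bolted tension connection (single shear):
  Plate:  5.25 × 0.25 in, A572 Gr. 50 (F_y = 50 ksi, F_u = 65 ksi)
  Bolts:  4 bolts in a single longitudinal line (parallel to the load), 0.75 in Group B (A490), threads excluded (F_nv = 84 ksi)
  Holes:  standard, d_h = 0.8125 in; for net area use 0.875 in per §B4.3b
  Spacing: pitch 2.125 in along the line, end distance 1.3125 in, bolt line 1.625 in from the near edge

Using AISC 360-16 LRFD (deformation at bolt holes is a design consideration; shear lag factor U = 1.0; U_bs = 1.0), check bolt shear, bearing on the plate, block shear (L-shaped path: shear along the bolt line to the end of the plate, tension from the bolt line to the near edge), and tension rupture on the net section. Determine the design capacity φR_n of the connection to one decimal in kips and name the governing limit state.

Bolt shear: A_b = π(0.75)²/4 = 0.44179 in². φR_n = 0.75 × 84 × 0.44179 × 4 × 1 = 111.3 kips.
Bearing (0.25 in plate, F_u = 65 ksi): end bolts L_c = 1.3125 − 0.8125/2 = 0.90625, R_n = min(1.2×0.90625×0.25×65, 2.4×0.75×0.25×65) = 17.672 kips/bolt; interior L_c = 2.125 − 0.8125 = 1.3125, R_n = 25.594 kips/bolt. φR_n = 0.75 × (1×17.672 + 3×25.594) = 70.8 kips.
Block shear: shear path 1×[1.3125+3×2.125] = 1×7.6875 in, A_gv = 1.9219, A_nv = 1×(7.6875 − 3.5×0.875)×0.25 = 1.1563 in²; tension to near edge: (1.625 − 0.5×0.875)×0.25 = 0.29688 in². R_n = min(0.6×65×1.1563, 0.6×50×1.9219) + 1.0×65×0.29688 = min(45.096, 57.657) + 19.297 = 64.393 kips. φR_n = 0.75 × 64.393 = 48.3 kips.
Tension rupture (net): A_n = (5.25 − 1×0.875)×0.25 = 1.0938 in² (U = 1.0, A_e = A_n). φR_n = 0.75 × 65 × 1.0938 = 53.3 kips.
Governing: min(111.3, 70.8, 48.3, 53.3) = 48.3 kips → block shear.

48.3 kips (block shear governs)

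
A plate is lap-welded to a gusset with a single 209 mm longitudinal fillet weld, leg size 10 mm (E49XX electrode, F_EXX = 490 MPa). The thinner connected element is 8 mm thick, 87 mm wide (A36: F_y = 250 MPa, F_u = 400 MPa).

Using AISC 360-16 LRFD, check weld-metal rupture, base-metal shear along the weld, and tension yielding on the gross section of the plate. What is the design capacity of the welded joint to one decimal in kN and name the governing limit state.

Weld metal: throat = 0.707×10 = 7.07 mm, L = 209 mm. φR_n = 0.75 × 0.6 × 490 × 7.07 × 209 = 325.8 kN.
Base metal shear (8 mm plate): yield φR_n = 1.0×0.6×250×8×209 = 250.8 kN; rupture φR_n = 0.75×0.6×400×8×209 = 301.0 kN; take 250.8 kN (yield).
Tension yield (gross): A_g = 87×8 = 696 mm². φR_n = 0.90 × 250 × 696 = 156.6 kN.
Governing: min(325.8, 250.8, 156.6) = 156.6 kN → gross-section yield.

156.6 kN (gross-section yield governs)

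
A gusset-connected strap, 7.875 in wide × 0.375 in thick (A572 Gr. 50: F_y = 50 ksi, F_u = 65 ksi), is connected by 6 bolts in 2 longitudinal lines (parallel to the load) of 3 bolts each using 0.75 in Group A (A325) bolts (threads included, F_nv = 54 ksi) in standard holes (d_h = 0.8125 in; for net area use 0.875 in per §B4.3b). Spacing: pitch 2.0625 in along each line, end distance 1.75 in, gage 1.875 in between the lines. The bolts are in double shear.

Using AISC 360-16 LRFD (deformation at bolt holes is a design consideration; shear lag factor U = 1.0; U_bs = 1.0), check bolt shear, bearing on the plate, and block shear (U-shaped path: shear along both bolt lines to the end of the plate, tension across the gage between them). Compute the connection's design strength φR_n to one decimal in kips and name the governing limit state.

99.2 kips (block shear governs)

Bolt shear: A_b = π(0.75)²/4 = 0.44179 in². φR_n = 0.75 × 54 × 0.44179 × 6 × 2 = 214.7 kips.
Bearing (0.375 in plate, F_u = 65 ksi): end bolts L_c = 1.75 − 0.8125/2 = 1.34375, R_n = min(1.2×1.34375×0.375×65, 2.4×0.75×0.375×65) = 39.305 kips/bolt; interior L_c = 2.0625 − 0.8125 = 1.25, R_n = 36.563 kips/bolt. φR_n = 0.75 × (2×39.305 + 4×36.563) = 168.6 kips.
Block shear: shear path 2×[1.75+2×2.0625] = 2×5.875 in, A_gv = 4.4063, A_nv = 2×(5.875 − 2.5×0.875)×0.375 = 2.7656 in²; tension across gage: (1.875 − 1×0.875)×0.375 = 0.375 in². R_n = min(0.6×65×2.7656, 0.6×50×4.4063) + 1.0×65×0.375 = min(107.86, 132.19) + 24.375 = 132.24 kips. φR_n = 0.75 × 132.24 = 99.2 kips.
Governing: min(214.7, 168.6, 99.2) = 99.2 kips → block shear.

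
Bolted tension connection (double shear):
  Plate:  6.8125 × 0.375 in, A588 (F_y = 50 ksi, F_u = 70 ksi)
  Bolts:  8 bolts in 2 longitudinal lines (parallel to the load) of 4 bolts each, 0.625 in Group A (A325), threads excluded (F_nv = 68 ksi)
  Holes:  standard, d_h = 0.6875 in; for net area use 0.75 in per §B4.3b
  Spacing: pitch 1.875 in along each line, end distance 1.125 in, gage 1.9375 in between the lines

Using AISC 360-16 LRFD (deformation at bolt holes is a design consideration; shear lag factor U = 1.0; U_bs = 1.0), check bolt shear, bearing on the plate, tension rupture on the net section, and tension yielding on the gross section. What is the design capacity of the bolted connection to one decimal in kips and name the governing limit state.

Bolt shear: A_b = π(0.625)²/4 = 0.3068 in². φR_n = 0.75 × 68 × 0.3068 × 8 × 2 = 250.3 kips.
Bearing (0.375 in plate, F_u = 70 ksi): end bolts L_c = 1.125 − 0.6875/2 = 0.78125, R_n = min(1.2×0.78125×0.375×70, 2.4×0.625×0.375×70) = 24.609 kips/bolt; interior L_c = 1.875 − 0.6875 = 1.1875, R_n = 37.406 kips/bolt. φR_n = 0.75 × (2×24.609 + 6×37.406) = 205.2 kips.
Tension rupture (net): A_n = (6.8125 − 2×0.75)×0.375 = 1.9922 in² (U = 1.0, A_e = A_n). φR_n = 0.75 × 70 × 1.9922 = 104.6 kips.
Tension yield (gross): A_g = 6.8125×0.375 = 2.5547 in². φR_n = 0.90 × 50 × 2.5547 = 115.0 kips.
Governing: min(250.3, 205.2, 104.6, 115.0) = 104.6 kips → net-section rupture.

104.6 kips (net-section rupture governs)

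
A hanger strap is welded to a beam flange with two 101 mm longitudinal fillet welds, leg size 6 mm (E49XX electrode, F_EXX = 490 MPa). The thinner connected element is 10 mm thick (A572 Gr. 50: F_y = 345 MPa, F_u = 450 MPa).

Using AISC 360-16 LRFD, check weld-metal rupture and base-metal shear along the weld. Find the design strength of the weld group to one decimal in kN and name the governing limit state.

Weld metal: throat = 0.707×6 = 4.242 mm, L = 2×101 = 202 mm. φR_n = 0.75 × 0.6 × 490 × 4.242 × 202 = 188.9 kN.
Base metal shear (10 mm plate): yield φR_n = 1.0×0.6×345×10×202 = 418.1 kN; rupture φR_n = 0.75×0.6×450×10×202 = 409.1 kN; take 409.1 kN (rupture).
Governing: min(188.9, 409.1) = 188.9 kN → weld metal.

188.9 kN (weld metal governs)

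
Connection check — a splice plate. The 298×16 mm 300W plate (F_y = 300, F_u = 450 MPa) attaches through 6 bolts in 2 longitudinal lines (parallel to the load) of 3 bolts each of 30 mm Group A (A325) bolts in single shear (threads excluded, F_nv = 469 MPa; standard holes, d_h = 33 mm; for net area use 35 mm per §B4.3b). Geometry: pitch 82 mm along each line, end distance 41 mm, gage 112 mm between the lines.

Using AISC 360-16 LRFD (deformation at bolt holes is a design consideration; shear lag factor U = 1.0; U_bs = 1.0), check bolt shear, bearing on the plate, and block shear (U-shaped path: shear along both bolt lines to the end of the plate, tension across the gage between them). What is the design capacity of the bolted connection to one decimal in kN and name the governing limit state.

1177.2 kN (block shear governs)

Bolt shear: A_b = π(30)²/4 = 706.86 mm². φR_n = 0.75 × 469 × 706.86 × 6 × 1 = 1491.8 kN.
Bearing (16 mm plate, F_u = 450 MPa): end bolts L_c = 41 − 33/2 = 24.5, R_n = min(1.2×24.5×16×450, 2.4×30×16×450) = 211.68 kN/bolt; interior L_c = 82 − 33 = 49, R_n = 423.36 kN/bolt. φR_n = 0.75 × (2×211.68 + 4×423.36) = 1587.6 kN.
Block shear: shear path 2×[41+2×82] = 2×205 mm, A_gv = 6560, A_nv = 2×(205 − 2.5×35)×16 = 3760 mm²; tension across gage: (112 − 1×35)×16 = 1232 mm². R_n = min(0.6×450×3760, 0.6×300×6560) + 1.0×450×1232 = min(1015.2, 1180.8) + 554.4 = 1569.6 kN. φR_n = 0.75 × 1569.6 = 1177.2 kN.
Governing: min(1491.8, 1587.6, 1177.2) = 1177.2 kN → block shear.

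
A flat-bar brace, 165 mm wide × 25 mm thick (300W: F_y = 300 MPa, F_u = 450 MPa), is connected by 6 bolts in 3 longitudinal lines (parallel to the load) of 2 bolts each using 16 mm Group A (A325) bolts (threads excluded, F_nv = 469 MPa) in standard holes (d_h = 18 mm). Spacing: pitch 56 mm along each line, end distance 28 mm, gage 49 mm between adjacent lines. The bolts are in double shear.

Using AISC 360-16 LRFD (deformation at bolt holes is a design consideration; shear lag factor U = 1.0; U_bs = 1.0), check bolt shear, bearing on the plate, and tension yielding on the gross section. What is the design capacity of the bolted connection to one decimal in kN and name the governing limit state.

Bolt shear: A_b = π(16)²/4 = 201.06 mm². φR_n = 0.75 × 469 × 201.06 × 6 × 2 = 848.7 kN.
Bearing (25 mm plate, F_u = 450 MPa): end bolts L_c = 28 − 18/2 = 19, R_n = min(1.2×19×25×450, 2.4×16×25×450) = 256.5 kN/bolt; interior L_c = 56 − 18 = 38, R_n = 432 kN/bolt. φR_n = 0.75 × (3×256.5 + 3×432) = 1549.1 kN.
Tension yield (gross): A_g = 165×25 = 4125 mm². φR_n = 0.90 × 300 × 4125 = 1113.8 kN.
Governing: min(848.7, 1549.1, 1113.8) = 848.7 kN → bolt shear.

848.7 kN (bolt shear governs)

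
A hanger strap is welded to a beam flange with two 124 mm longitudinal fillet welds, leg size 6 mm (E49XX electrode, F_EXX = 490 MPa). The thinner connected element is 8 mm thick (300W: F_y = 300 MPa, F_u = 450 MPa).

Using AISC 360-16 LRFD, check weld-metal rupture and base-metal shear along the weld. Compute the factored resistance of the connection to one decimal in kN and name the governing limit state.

Weld metal: throat = 0.707×6 = 4.242 mm, L = 2×124 = 248 mm. φR_n = 0.75 × 0.6 × 490 × 4.242 × 248 = 232.0 kN.
Base metal shear (8 mm plate): yield φR_n = 1.0×0.6×300×8×248 = 357.1 kN; rupture φR_n = 0.75×0.6×450×8×248 = 401.8 kN; take 357.1 kN (yield).
Governing: min(232.0, 357.1) = 232.0 kN → weld metal.

232.0 kN (weld metal governs)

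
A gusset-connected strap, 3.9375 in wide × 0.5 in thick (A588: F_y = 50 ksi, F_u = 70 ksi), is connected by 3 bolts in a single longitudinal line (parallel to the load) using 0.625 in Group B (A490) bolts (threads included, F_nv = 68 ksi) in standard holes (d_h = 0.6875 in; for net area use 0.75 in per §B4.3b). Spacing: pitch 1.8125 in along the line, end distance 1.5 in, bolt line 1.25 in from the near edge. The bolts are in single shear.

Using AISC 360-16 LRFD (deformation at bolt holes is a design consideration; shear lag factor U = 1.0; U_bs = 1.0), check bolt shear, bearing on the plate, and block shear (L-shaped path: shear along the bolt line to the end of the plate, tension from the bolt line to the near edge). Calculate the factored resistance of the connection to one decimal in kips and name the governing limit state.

Bolt shear: A_b = π(0.625)²/4 = 0.3068 in². φR_n = 0.75 × 68 × 0.3068 × 3 × 1 = 46.9 kips.
Bearing (0.5 in plate, F_u = 70 ksi): end bolts L_c = 1.5 − 0.6875/2 = 1.15625, R_n = min(1.2×1.15625×0.5×70, 2.4×0.625×0.5×70) = 48.563 kips/bolt; interior L_c = 1.8125 − 0.6875 = 1.125, R_n = 47.25 kips/bolt. φR_n = 0.75 × (1×48.563 + 2×47.25) = 107.3 kips.
Block shear: shear path 1×[1.5+2×1.8125] = 1×5.125 in, A_gv = 2.5625, A_nv = 1×(5.125 − 2.5×0.75)×0.5 = 1.625 in²; tension to near edge: (1.25 − 0.5×0.75)×0.5 = 0.4375 in². R_n = min(0.6×70×1.625, 0.6×50×2.5625) + 1.0×70×0.4375 = min(68.25, 76.875) + 30.625 = 98.875 kips. φR_n = 0.75 × 98.875 = 74.2 kips.
Governing: min(46.9, 107.3, 74.2) = 46.9 kips → bolt shear.

46.9 kips (bolt shear governs)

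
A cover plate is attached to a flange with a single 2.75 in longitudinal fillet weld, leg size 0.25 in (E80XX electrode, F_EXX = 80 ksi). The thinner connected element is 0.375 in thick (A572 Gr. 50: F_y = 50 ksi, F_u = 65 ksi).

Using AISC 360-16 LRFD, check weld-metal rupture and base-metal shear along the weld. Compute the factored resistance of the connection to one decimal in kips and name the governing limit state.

17.5 kips (weld metal governs)

Weld metal: throat = 0.707×0.25 = 0.17675 in, L = 2.75 in. φR_n = 0.75 × 0.6 × 80 × 0.17675 × 2.75 = 17.5 kips.
Base metal shear (0.375 in plate): yield φR_n = 1.0×0.6×50×0.375×2.75 = 30.9 kips; rupture φR_n = 0.75×0.6×65×0.375×2.75 = 30.2 kips; take 30.2 kips (rupture).
Governing: min(17.5, 30.2) = 17.5 kips → weld metal.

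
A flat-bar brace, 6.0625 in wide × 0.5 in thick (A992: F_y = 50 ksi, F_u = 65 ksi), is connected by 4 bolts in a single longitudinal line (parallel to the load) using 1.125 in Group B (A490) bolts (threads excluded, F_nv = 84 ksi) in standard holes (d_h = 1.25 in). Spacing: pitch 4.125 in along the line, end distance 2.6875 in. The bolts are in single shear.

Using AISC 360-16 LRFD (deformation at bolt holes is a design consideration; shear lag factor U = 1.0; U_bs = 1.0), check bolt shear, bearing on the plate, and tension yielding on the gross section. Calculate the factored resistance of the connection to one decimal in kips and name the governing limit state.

Bolt shear: A_b = π(1.125)²/4 = 0.99402 in². φR_n = 0.75 × 84 × 0.99402 × 4 × 1 = 250.5 kips.
Bearing (0.5 in plate, F_u = 65 ksi): end bolts L_c = 2.6875 − 1.25/2 = 2.0625, R_n = min(1.2×2.0625×0.5×65, 2.4×1.125×0.5×65) = 80.438 kips/bolt; interior L_c = 4.125 − 1.25 = 2.875, R_n = 87.75 kips/bolt. φR_n = 0.75 × (1×80.438 + 3×87.75) = 257.8 kips.
Tension yield (gross): A_g = 6.0625×0.5 = 3.0313 in². φR_n = 0.90 × 50 × 3.0313 = 136.4 kips.
Governing: min(250.5, 257.8, 136.4) = 136.4 kips → gross-section yield.

136.4 kips (gross-section yield governs)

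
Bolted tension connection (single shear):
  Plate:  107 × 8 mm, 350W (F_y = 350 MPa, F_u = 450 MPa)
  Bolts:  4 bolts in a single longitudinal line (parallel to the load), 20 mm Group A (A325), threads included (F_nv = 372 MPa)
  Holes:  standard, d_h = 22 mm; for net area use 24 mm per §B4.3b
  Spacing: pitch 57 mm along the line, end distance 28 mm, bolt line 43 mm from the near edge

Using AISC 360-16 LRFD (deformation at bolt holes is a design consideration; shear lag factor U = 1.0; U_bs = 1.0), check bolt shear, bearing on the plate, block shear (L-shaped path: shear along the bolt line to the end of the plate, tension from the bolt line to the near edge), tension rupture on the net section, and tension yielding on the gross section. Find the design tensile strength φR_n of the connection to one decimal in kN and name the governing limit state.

224.1 kN (net-section rupture governs)

Bolt shear: A_b = π(20)²/4 = 314.16 mm². φR_n = 0.75 × 372 × 314.16 × 4 × 1 = 350.6 kN.
Bearing (8 mm plate, F_u = 450 MPa): end bolts L_c = 28 − 22/2 = 17, R_n = min(1.2×17×8×450, 2.4×20×8×450) = 73.44 kN/bolt; interior L_c = 57 − 22 = 35, R_n = 151.2 kN/bolt. φR_n = 0.75 × (1×73.44 + 3×151.2) = 395.3 kN.
Block shear: shear path 1×[28+3×57] = 1×199 mm, A_gv = 1592, A_nv = 1×(199 − 3.5×24)×8 = 920 mm²; tension to near edge: (43 − 0.5×24)×8 = 248 mm². R_n = min(0.6×450×920, 0.6×350×1592) + 1.0×450×248 = min(248.4, 334.32) + 111.6 = 360 kN. φR_n = 0.75 × 360 = 270.0 kN.
Tension rupture (net): A_n = (107 − 1×24)×8 = 664 mm² (U = 1.0, A_e = A_n). φR_n = 0.75 × 450 × 664 = 224.1 kN.
Tension yield (gross): A_g = 107×8 = 856 mm². φR_n = 0.90 × 350 × 856 = 269.6 kN.
Governing: min(350.6, 395.3, 270.0, 224.1, 269.6) = 224.1 kN → net-section rupture.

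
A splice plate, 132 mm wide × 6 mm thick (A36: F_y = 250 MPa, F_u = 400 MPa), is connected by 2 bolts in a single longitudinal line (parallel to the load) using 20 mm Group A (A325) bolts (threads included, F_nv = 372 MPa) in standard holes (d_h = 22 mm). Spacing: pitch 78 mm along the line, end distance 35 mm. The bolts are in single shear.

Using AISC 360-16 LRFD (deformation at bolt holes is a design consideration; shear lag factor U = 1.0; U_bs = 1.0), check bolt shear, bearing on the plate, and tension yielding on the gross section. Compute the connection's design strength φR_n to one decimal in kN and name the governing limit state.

Bolt shear: A_b = π(20)²/4 = 314.16 mm². φR_n = 0.75 × 372 × 314.16 × 2 × 1 = 175.3 kN.
Bearing (6 mm plate, F_u = 400 MPa): end bolts L_c = 35 − 22/2 = 24, R_n = min(1.2×24×6×400, 2.4×20×6×400) = 69.12 kN/bolt; interior L_c = 78 − 22 = 56, R_n = 115.2 kN/bolt. φR_n = 0.75 × (1×69.12 + 1×115.2) = 138.2 kN.
Tension yield (gross): A_g = 132×6 = 792 mm². φR_n = 0.90 × 250 × 792 = 178.2 kN.
Governing: min(175.3, 138.2, 178.2) = 138.2 kN → bearing.

138.2 kN (bearing governs)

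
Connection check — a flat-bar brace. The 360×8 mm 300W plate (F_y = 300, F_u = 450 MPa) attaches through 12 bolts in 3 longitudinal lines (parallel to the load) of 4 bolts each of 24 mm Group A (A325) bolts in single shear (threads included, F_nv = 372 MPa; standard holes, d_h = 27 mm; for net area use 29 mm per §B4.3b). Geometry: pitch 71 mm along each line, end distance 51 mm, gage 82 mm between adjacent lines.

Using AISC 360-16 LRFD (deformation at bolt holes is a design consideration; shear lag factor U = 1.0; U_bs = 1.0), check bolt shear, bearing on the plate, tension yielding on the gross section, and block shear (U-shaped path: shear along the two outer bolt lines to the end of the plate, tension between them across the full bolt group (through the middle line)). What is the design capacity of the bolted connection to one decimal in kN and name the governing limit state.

777.6 kN (gross-section yield governs)

Bolt shear: A_b = π(24)²/4 = 452.39 mm². φR_n = 0.75 × 372 × 452.39 × 12 × 1 = 1514.6 kN.
Bearing (8 mm plate, F_u = 450 MPa): end bolts L_c = 51 − 27/2 = 37.5, R_n = min(1.2×37.5×8×450, 2.4×24×8×450) = 162 kN/bolt; interior L_c = 71 − 27 = 44, R_n = 190.08 kN/bolt. φR_n = 0.75 × (3×162 + 9×190.08) = 1647.5 kN.
Tension yield (gross): A_g = 360×8 = 2880 mm². φR_n = 0.90 × 300 × 2880 = 777.6 kN.
Block shear: shear path 2×[51+3×71] = 2×264 mm, A_gv = 4224, A_nv = 2×(264 − 3.5×29)×8 = 2600 mm²; tension across gage: (164 − 2×29)×8 = 848 mm². R_n = min(0.6×450×2600, 0.6×300×4224) + 1.0×450×848 = min(702, 760.32) + 381.6 = 1083.6 kN. φR_n = 0.75 × 1083.6 = 812.7 kN.
Governing: min(1514.6, 1647.5, 777.6, 812.7) = 777.6 kN → gross-section yield.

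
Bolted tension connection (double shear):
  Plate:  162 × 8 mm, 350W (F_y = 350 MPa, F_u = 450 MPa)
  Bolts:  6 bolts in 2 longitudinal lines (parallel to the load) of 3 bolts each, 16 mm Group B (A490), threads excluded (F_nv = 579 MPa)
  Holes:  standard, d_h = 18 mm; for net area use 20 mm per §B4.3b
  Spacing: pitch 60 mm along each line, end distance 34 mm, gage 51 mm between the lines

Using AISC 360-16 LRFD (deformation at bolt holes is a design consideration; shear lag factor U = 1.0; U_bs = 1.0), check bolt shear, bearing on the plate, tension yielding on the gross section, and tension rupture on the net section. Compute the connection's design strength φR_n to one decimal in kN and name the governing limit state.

Bolt shear: A_b = π(16)²/4 = 201.06 mm². φR_n = 0.75 × 579 × 201.06 × 6 × 2 = 1047.7 kN.
Bearing (8 mm plate, F_u = 450 MPa): end bolts L_c = 34 − 18/2 = 25, R_n = min(1.2×25×8×450, 2.4×16×8×450) = 108 kN/bolt; interior L_c = 60 − 18 = 42, R_n = 138.24 kN/bolt. φR_n = 0.75 × (2×108 + 4×138.24) = 576.7 kN.
Tension yield (gross): A_g = 162×8 = 1296 mm². φR_n = 0.90 × 350 × 1296 = 408.2 kN.
Tension rupture (net): A_n = (162 − 2×20)×8 = 976 mm² (U = 1.0, A_e = A_n). φR_n = 0.75 × 450 × 976 = 329.4 kN.
Governing: min(1047.7, 576.7, 408.2, 329.4) = 329.4 kN → net-section rupture.

329.4 kN (net-section rupture governs)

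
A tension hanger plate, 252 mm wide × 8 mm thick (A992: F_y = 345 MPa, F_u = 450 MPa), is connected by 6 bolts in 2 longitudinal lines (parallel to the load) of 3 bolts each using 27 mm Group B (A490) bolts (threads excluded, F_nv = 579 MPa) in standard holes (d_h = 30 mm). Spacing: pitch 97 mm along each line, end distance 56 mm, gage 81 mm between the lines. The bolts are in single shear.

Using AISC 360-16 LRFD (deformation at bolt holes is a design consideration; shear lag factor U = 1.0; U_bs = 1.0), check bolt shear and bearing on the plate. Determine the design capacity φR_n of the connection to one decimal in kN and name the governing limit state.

Bolt shear: A_b = π(27)²/4 = 572.56 mm². φR_n = 0.75 × 579 × 572.56 × 6 × 1 = 1491.8 kN.
Bearing (8 mm plate, F_u = 450 MPa): end bolts L_c = 56 − 30/2 = 41, R_n = min(1.2×41×8×450, 2.4×27×8×450) = 177.12 kN/bolt; interior L_c = 97 − 30 = 67, R_n = 233.28 kN/bolt. φR_n = 0.75 × (2×177.12 + 4×233.28) = 965.5 kN.
Governing: min(1491.8, 965.5) = 965.5 kN → bearing.

965.5 kN (bearing governs)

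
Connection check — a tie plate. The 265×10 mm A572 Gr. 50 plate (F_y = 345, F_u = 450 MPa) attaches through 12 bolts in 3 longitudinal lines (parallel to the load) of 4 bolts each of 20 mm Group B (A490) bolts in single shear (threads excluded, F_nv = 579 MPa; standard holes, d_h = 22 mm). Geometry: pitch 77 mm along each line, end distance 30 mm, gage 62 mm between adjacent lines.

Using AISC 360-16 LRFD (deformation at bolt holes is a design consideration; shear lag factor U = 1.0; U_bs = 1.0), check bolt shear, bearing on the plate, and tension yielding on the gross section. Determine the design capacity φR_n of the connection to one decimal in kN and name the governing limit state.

Bolt shear: A_b = π(20)²/4 = 314.16 mm². φR_n = 0.75 × 579 × 314.16 × 12 × 1 = 1637.1 kN.
Bearing (10 mm plate, F_u = 450 MPa): end bolts L_c = 30 − 22/2 = 19, R_n = min(1.2×19×10×450, 2.4×20×10×450) = 102.6 kN/bolt; interior L_c = 77 − 22 = 55, R_n = 216 kN/bolt. φR_n = 0.75 × (3×102.6 + 9×216) = 1688.9 kN.
Tension yield (gross): A_g = 265×10 = 2650 mm². φR_n = 0.90 × 345 × 2650 = 822.8 kN.
Governing: min(1637.1, 1688.9, 822.8) = 822.8 kN → gross-section yield.

822.8 kN (gross-section yield governs)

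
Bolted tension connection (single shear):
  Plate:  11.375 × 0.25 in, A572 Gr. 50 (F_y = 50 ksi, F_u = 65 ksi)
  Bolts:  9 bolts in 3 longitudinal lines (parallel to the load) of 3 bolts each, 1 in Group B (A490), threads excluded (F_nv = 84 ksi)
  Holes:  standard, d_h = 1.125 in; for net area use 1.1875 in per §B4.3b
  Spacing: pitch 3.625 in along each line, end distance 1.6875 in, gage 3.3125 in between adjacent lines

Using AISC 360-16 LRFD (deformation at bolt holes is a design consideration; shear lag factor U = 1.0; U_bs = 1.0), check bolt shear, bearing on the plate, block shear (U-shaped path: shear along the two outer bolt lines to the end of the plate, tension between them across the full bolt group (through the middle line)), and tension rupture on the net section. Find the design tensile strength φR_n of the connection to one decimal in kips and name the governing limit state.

Bolt shear: A_b = π(1)²/4 = 0.7854 in². φR_n = 0.75 × 84 × 0.7854 × 9 × 1 = 445.3 kips.
Bearing (0.25 in plate, F_u = 65 ksi): end bolts L_c = 1.6875 − 1.125/2 = 1.125, R_n = min(1.2×1.125×0.25×65, 2.4×1×0.25×65) = 21.938 kips/bolt; interior L_c = 3.625 − 1.125 = 2.5, R_n = 39 kips/bolt. φR_n = 0.75 × (3×21.938 + 6×39) = 224.9 kips.
Block shear: shear path 2×[1.6875+2×3.625] = 2×8.9375 in, A_gv = 4.4688, A_nv = 2×(8.9375 − 2.5×1.1875)×0.25 = 2.9844 in²; tension across gage: (6.625 − 2×1.1875)×0.25 = 1.0625 in². R_n = min(0.6×65×2.9844, 0.6×50×4.4688) + 1.0×65×1.0625 = min(116.39, 134.06) + 69.063 = 185.45 kips. φR_n = 0.75 × 185.45 = 139.1 kips.
Tension rupture (net): A_n = (11.375 − 3×1.1875)×0.25 = 1.9531 in² (U = 1.0, A_e = A_n). φR_n = 0.75 × 65 × 1.9531 = 95.2 kips.
Governing: min(445.3, 224.9, 139.1, 95.2) = 95.2 kips → net-section rupture.

95.2 kips (net-section rupture governs)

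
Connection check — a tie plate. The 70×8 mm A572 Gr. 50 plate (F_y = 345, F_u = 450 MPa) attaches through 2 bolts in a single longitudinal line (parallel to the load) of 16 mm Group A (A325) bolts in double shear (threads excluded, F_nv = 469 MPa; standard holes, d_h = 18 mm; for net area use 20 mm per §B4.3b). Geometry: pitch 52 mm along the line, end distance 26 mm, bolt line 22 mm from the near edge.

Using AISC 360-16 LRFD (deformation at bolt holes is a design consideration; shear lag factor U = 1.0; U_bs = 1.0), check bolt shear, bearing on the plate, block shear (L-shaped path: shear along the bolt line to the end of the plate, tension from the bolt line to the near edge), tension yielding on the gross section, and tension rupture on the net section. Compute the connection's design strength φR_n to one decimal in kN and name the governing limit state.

Bolt shear: A_b = π(16)²/4 = 201.06 mm². φR_n = 0.75 × 469 × 201.06 × 2 × 2 = 282.9 kN.
Bearing (8 mm plate, F_u = 450 MPa): end bolts L_c = 26 − 18/2 = 17, R_n = min(1.2×17×8×450, 2.4×16×8×450) = 73.44 kN/bolt; interior L_c = 52 − 18 = 34, R_n = 138.24 kN/bolt. φR_n = 0.75 × (1×73.44 + 1×138.24) = 158.8 kN.
Block shear: shear path 1×[26+1×52] = 1×78 mm, A_gv = 624, A_nv = 1×(78 − 1.5×20)×8 = 384 mm²; tension to near edge: (22 − 0.5×20)×8 = 96 mm². R_n = min(0.6×450×384, 0.6×345×624) + 1.0×450×96 = min(103.68, 129.17) + 43.2 = 146.88 kN. φR_n = 0.75 × 146.88 = 110.2 kN.
Tension yield (gross): A_g = 70×8 = 560 mm². φR_n = 0.90 × 345 × 560 = 173.9 kN.
Tension rupture (net): A_n = (70 − 1×20)×8 = 400 mm² (U = 1.0, A_e = A_n). φR_n = 0.75 × 450 × 400 = 135.0 kN.
Governing: min(282.9, 158.8, 110.2, 173.9, 135.0) = 110.2 kN → block shear.

110.2 kN (block shear governs)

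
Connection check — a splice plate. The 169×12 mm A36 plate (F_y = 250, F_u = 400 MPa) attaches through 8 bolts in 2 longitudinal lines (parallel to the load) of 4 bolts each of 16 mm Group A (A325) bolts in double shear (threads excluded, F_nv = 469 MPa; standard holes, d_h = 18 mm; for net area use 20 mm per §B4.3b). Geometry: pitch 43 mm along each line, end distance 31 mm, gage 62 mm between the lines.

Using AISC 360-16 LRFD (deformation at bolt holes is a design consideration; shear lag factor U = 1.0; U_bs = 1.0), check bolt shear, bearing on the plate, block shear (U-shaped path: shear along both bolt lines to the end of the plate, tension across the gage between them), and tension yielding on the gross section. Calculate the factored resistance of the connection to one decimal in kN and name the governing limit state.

456.3 kN (gross-section yield governs)

Bolt shear: A_b = π(16)²/4 = 201.06 mm². φR_n = 0.75 × 469 × 201.06 × 8 × 2 = 1131.6 kN.
Bearing (12 mm plate, F_u = 400 MPa): end bolts L_c = 31 − 18/2 = 22, R_n = min(1.2×22×12×400, 2.4×16×12×400) = 126.72 kN/bolt; interior L_c = 43 − 18 = 25, R_n = 144 kN/bolt. φR_n = 0.75 × (2×126.72 + 6×144) = 838.1 kN.
Block shear: shear path 2×[31+3×43] = 2×160 mm, A_gv = 3840, A_nv = 2×(160 − 3.5×20)×12 = 2160 mm²; tension across gage: (62 − 1×20)×12 = 504 mm². R_n = min(0.6×400×2160, 0.6×250×3840) + 1.0×400×504 = min(518.4, 576) + 201.6 = 720 kN. φR_n = 0.75 × 720 = 540.0 kN.
Tension yield (gross): A_g = 169×12 = 2028 mm². φR_n = 0.90 × 250 × 2028 = 456.3 kN.
Governing: min(1131.6, 838.1, 540.0, 456.3) = 456.3 kN → gross-section yield.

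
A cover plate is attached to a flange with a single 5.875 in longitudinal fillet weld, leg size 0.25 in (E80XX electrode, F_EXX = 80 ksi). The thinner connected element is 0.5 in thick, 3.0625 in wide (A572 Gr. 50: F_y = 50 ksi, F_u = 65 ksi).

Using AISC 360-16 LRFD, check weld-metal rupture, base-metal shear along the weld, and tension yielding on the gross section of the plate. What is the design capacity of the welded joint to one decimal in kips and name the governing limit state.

37.4 kips (weld metal governs)

Weld metal: throat = 0.707×0.25 = 0.17675 in, L = 5.875 in. φR_n = 0.75 × 0.6 × 80 × 0.17675 × 5.875 = 37.4 kips.
Base metal shear (0.5 in plate): yield φR_n = 1.0×0.6×50×0.5×5.875 = 88.1 kips; rupture φR_n = 0.75×0.6×65×0.5×5.875 = 85.9 kips; take 85.9 kips (rupture).
Tension yield (gross): A_g = 3.0625×0.5 = 1.5313 in². φR_n = 0.90 × 50 × 1.5313 = 68.9 kips.
Governing: min(37.4, 85.9, 68.9) = 37.4 kips → weld metal.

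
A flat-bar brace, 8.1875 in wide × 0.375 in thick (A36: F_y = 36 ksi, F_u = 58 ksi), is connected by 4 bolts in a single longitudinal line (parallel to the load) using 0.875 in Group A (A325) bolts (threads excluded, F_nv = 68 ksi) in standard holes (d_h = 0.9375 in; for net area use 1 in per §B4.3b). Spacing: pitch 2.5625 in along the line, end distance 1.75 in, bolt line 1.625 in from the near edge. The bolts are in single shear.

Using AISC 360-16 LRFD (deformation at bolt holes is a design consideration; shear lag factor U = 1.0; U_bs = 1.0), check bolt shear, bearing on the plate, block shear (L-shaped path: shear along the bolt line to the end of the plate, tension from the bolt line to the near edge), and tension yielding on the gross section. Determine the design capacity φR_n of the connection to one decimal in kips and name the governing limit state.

75.7 kips (block shear governs)

Bolt shear: A_b = π(0.875)²/4 = 0.60132 in². φR_n = 0.75 × 68 × 0.60132 × 4 × 1 = 122.7 kips.
Bearing (0.375 in plate, F_u = 58 ksi): end bolts L_c = 1.75 − 0.9375/2 = 1.28125, R_n = min(1.2×1.28125×0.375×58, 2.4×0.875×0.375×58) = 33.441 kips/bolt; interior L_c = 2.5625 − 0.9375 = 1.625, R_n = 42.413 kips/bolt. φR_n = 0.75 × (1×33.441 + 3×42.413) = 120.5 kips.
Block shear: shear path 1×[1.75+3×2.5625] = 1×9.4375 in, A_gv = 3.5391, A_nv = 1×(9.4375 − 3.5×1)×0.375 = 2.2266 in²; tension to near edge: (1.625 − 0.5×1)×0.375 = 0.42188 in². R_n = min(0.6×58×2.2266, 0.6×36×3.5391) + 1.0×58×0.42188 = min(77.486, 76.445) + 24.469 = 100.91 kips. φR_n = 0.75 × 100.91 = 75.7 kips.
Tension yield (gross): A_g = 8.1875×0.375 = 3.0703 in². φR_n = 0.90 × 36 × 3.0703 = 99.5 kips.
Governing: min(122.7, 120.5, 75.7, 99.5) = 75.7 kips → block shear.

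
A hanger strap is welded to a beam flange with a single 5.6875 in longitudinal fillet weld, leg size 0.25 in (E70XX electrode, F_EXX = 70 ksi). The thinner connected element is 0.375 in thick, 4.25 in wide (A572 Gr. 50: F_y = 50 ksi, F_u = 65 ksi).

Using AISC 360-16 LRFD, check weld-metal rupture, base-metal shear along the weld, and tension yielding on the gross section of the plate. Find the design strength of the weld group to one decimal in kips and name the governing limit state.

31.7 kips (weld metal governs)

Weld metal: throat = 0.707×0.25 = 0.17675 in, L = 5.6875 in. φR_n = 0.75 × 0.6 × 70 × 0.17675 × 5.6875 = 31.7 kips.
Base metal shear (0.375 in plate): yield φR_n = 1.0×0.6×50×0.375×5.6875 = 64.0 kips; rupture φR_n = 0.75×0.6×65×0.375×5.6875 = 62.4 kips; take 62.4 kips (rupture).
Tension yield (gross): A_g = 4.25×0.375 = 1.5938 in². φR_n = 0.90 × 50 × 1.5938 = 71.7 kips.
Governing: min(31.7, 62.4, 71.7) = 31.7 kips → weld metal.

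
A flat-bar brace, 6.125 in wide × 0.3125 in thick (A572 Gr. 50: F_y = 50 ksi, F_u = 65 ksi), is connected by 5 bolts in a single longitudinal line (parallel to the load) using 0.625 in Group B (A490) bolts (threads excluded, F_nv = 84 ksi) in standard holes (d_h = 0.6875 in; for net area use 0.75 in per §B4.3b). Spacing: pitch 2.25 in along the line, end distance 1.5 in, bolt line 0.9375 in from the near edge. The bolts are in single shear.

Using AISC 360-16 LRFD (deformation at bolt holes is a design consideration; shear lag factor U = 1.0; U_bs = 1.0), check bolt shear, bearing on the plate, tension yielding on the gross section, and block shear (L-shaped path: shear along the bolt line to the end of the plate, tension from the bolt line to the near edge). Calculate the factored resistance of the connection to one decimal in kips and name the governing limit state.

Bolt shear: A_b = π(0.625)²/4 = 0.3068 in². φR_n = 0.75 × 84 × 0.3068 × 5 × 1 = 96.6 kips.
Bearing (0.3125 in plate, F_u = 65 ksi): end bolts L_c = 1.5 − 0.6875/2 = 1.15625, R_n = min(1.2×1.15625×0.3125×65, 2.4×0.625×0.3125×65) = 28.184 kips/bolt; interior L_c = 2.25 − 0.6875 = 1.5625, R_n = 30.469 kips/bolt. φR_n = 0.75 × (1×28.184 + 4×30.469) = 112.5 kips.
Tension yield (gross): A_g = 6.125×0.3125 = 1.9141 in². φR_n = 0.90 × 50 × 1.9141 = 86.1 kips.
Block shear: shear path 1×[1.5+4×2.25] = 1×10.5 in, A_gv = 3.2813, A_nv = 1×(10.5 − 4.5×0.75)×0.3125 = 2.2266 in²; tension to near edge: (0.9375 − 0.5×0.75)×0.3125 = 0.17578 in². R_n = min(0.6×65×2.2266, 0.6×50×3.2813) + 1.0×65×0.17578 = min(86.837, 98.439) + 11.426 = 98.263 kips. φR_n = 0.75 × 98.263 = 73.7 kips.
Governing: min(96.6, 112.5, 86.1, 73.7) = 73.7 kips → block shear.

73.7 kips (block shear governs)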